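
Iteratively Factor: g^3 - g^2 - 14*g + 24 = (g - 2)*(g^2 + g - 12) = (g - 2)*(g + 4)*(g - 3)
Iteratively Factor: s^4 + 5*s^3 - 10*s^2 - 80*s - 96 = (s + 4)*(s^3 + s^2 - 14*s - 24) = (s + 3)*(s + 4)*(s^2 - 2*s - 8) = (s - 4)*(s + 3)*(s + 4)*(s + 2)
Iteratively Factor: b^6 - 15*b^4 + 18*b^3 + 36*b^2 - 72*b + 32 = (b - 2)*(b^5 + 2*b^4 - 11*b^3 - 4*b^2 + 28*b - 16) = (b - 2)*(b + 4)*(b^4 - 2*b^3 - 3*b^2 + 8*b - 4) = (b - 2)*(b - 1)*(b + 4)*(b^3 - b^2 - 4*b + 4) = (b - 2)*(b - 1)^2*(b + 4)*(b^2 - 4) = (b - 2)^2*(b - 1)^2*(b + 4)*(b + 2)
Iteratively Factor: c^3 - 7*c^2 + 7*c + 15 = (c - 3)*(c^2 - 4*c - 5) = (c - 3)*(c + 1)*(c - 5)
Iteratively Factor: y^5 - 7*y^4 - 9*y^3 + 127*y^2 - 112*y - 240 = (y + 1)*(y^4 - 8*y^3 - y^2 + 128*y - 240) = (y - 3)*(y + 1)*(y^3 - 5*y^2 - 16*y + 80) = (y - 5)*(y - 3)*(y + 1)*(y^2 - 16) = (y - 5)*(y - 3)*(y + 1)*(y + 4)*(y - 4)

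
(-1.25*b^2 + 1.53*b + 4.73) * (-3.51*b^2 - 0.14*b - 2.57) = 4.3875*b^4 - 5.1953*b^3 - 13.604*b^2 - 4.5943*b - 12.1561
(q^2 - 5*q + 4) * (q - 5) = q^3 - 10*q^2 + 29*q - 20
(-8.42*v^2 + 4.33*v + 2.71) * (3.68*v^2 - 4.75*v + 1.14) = -30.9856*v^4 + 55.9294*v^3 - 20.1935*v^2 - 7.9363*v + 3.0894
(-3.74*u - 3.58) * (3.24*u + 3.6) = -12.1176*u^2 - 25.0632*u - 12.888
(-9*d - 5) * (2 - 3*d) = 27*d^2 - 3*d - 10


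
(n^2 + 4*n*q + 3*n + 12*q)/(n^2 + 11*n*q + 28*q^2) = (n + 3)/(n + 7*q)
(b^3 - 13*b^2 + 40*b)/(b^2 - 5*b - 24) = b*(b - 5)/(b + 3)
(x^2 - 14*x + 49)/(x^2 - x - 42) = (x - 7)/(x + 6)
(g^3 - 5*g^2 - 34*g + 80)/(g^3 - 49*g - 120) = (g - 2)/(g + 3)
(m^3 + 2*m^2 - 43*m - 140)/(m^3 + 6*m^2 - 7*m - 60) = (m - 7)/(m - 3)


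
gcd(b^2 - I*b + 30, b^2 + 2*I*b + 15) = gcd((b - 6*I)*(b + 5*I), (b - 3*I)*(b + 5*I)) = b + 5*I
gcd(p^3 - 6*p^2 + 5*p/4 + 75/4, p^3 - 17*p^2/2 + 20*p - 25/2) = p^2 - 15*p/2 + 25/2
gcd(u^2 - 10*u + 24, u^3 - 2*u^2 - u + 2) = 1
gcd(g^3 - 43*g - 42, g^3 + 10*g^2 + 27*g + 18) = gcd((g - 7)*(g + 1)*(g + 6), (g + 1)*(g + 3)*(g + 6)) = g^2 + 7*g + 6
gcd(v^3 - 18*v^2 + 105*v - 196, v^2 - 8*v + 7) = v - 7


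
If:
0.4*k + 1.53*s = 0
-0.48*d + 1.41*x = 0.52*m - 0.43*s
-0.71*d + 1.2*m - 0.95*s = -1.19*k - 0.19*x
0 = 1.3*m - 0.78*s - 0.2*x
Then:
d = 2.69183618270742*x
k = 1.2291421063489*x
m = -0.0389604510713203*x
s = -0.321344341529124*x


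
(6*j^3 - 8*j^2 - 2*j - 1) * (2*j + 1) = 12*j^4 - 10*j^3 - 12*j^2 - 4*j - 1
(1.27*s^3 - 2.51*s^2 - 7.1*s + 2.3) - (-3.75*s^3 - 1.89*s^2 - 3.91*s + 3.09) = 5.02*s^3 - 0.62*s^2 - 3.19*s - 0.79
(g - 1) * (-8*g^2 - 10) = -8*g^3 + 8*g^2 - 10*g + 10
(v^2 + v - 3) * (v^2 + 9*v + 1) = v^4 + 10*v^3 + 7*v^2 - 26*v - 3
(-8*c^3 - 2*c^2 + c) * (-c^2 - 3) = 8*c^5 + 2*c^4 + 23*c^3 + 6*c^2 - 3*c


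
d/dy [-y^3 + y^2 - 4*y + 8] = -3*y^2 + 2*y - 4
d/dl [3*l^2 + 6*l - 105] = 6*l + 6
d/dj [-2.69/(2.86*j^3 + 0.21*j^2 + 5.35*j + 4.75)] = (23.0802*j^2 + 1.1298*j + 14.3915)/(2.86*j^3 + 0.21*j^2 + 5.35*j + 4.75)^2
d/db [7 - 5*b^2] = -10*b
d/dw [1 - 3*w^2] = -6*w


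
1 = 1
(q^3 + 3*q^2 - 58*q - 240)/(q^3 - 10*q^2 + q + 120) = (q^2 + 11*q + 30)/(q^2 - 2*q - 15)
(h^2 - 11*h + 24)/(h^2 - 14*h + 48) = (h - 3)/(h - 6)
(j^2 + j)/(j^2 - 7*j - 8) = j/(j - 8)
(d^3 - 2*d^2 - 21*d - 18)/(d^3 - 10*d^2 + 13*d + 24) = (d^2 - 3*d - 18)/(d^2 - 11*d + 24)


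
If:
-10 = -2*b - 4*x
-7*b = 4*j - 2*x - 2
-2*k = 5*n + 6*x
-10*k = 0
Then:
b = 5 - 2*x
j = 4*x - 33/4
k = 0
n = -6*x/5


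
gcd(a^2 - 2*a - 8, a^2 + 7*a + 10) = a + 2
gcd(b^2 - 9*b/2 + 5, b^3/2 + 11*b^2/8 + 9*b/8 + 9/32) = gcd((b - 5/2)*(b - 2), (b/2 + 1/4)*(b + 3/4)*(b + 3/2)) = 1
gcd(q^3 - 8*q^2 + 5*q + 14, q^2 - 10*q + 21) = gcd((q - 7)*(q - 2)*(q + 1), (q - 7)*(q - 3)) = q - 7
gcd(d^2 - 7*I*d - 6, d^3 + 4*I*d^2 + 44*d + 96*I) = d - 6*I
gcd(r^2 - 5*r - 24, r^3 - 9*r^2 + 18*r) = 1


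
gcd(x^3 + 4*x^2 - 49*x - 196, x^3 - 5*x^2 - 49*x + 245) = x^2 - 49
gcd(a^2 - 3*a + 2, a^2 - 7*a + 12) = 1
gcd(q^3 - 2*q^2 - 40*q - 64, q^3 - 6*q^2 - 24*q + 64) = q^2 - 4*q - 32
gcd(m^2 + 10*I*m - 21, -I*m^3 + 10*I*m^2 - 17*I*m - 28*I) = 1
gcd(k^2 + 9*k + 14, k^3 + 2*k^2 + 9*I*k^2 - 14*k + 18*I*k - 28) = k + 2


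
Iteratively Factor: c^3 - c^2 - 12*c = (c - 4)*(c^2 + 3*c) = c*(c - 4)*(c + 3)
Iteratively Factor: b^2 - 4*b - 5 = (b + 1)*(b - 5)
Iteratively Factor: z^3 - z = (z)*(z^2 - 1) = z*(z + 1)*(z - 1)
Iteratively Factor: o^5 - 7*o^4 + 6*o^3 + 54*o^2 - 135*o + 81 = (o - 3)*(o^4 - 4*o^3 - 6*o^2 + 36*o - 27) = (o - 3)*(o + 3)*(o^3 - 7*o^2 + 15*o - 9) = (o - 3)^2*(o + 3)*(o^2 - 4*o + 3) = (o - 3)^2*(o - 1)*(o + 3)*(o - 3)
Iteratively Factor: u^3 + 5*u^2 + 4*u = (u + 1)*(u^2 + 4*u) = u*(u + 1)*(u + 4)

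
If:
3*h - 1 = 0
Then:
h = 1/3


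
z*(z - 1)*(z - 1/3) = z^3 - 4*z^2/3 + z/3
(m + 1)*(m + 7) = m^2 + 8*m + 7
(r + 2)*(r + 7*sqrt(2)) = r^2 + 2*r + 7*sqrt(2)*r + 14*sqrt(2)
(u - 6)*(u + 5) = u^2 - u - 30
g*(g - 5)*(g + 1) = g^3 - 4*g^2 - 5*g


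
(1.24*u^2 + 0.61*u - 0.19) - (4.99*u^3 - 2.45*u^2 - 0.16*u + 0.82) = -4.99*u^3 + 3.69*u^2 + 0.77*u - 1.01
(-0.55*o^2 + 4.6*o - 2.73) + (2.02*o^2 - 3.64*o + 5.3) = 1.47*o^2 + 0.96*o + 2.57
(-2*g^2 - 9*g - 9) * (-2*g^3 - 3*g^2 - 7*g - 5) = 4*g^5 + 24*g^4 + 59*g^3 + 100*g^2 + 108*g + 45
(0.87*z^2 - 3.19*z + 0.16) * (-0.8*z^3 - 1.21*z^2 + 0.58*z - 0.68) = -0.696*z^5 + 1.4993*z^4 + 4.2365*z^3 - 2.6354*z^2 + 2.262*z - 0.1088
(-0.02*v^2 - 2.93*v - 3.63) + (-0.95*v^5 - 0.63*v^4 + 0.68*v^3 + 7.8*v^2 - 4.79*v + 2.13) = -0.95*v^5 - 0.63*v^4 + 0.68*v^3 + 7.78*v^2 - 7.72*v - 1.5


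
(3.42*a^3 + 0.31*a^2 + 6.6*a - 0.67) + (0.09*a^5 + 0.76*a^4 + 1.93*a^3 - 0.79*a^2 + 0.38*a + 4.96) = 0.09*a^5 + 0.76*a^4 + 5.35*a^3 - 0.48*a^2 + 6.98*a + 4.29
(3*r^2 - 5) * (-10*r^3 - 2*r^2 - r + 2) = -30*r^5 - 6*r^4 + 47*r^3 + 16*r^2 + 5*r - 10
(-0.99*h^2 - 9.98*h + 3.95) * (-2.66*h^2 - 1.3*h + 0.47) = 2.6334*h^4 + 27.8338*h^3 + 2.0017*h^2 - 9.8256*h + 1.8565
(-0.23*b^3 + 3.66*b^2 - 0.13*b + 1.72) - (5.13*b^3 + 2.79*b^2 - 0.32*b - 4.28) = -5.36*b^3 + 0.87*b^2 + 0.19*b + 6.0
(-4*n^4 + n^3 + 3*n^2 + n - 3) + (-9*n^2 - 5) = -4*n^4 + n^3 - 6*n^2 + n - 8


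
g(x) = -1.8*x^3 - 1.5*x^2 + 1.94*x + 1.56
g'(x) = -5.4*x^2 - 3.0*x + 1.94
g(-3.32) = 44.46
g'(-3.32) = -47.62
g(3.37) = -77.83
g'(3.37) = -69.50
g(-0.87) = -0.08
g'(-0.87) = 0.46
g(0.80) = 1.23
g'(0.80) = -3.92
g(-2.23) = 9.74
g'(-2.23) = -18.22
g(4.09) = -138.75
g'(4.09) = -100.66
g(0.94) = 0.56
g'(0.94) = -5.65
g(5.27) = -293.33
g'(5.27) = -163.84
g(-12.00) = 2872.68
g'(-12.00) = -739.66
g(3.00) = -54.72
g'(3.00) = -55.66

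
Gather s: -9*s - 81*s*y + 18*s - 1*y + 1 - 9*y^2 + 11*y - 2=s*(9 - 81*y) - 9*y^2 + 10*y - 1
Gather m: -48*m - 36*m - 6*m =-90*m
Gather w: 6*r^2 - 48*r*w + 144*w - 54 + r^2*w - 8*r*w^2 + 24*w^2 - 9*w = 6*r^2 + w^2*(24 - 8*r) + w*(r^2 - 48*r + 135) - 54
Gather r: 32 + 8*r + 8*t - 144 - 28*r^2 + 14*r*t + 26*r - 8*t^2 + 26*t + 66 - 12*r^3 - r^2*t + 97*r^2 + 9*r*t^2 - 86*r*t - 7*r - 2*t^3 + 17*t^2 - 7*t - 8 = -12*r^3 + r^2*(69 - t) + r*(9*t^2 - 72*t + 27) - 2*t^3 + 9*t^2 + 27*t - 54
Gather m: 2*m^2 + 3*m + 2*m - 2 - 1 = 2*m^2 + 5*m - 3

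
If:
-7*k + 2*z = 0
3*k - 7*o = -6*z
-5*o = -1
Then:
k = 7/120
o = 1/5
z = 49/240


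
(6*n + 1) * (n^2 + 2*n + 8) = 6*n^3 + 13*n^2 + 50*n + 8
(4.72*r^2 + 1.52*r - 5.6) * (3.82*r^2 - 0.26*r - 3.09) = 18.0304*r^4 + 4.5792*r^3 - 36.372*r^2 - 3.2408*r + 17.304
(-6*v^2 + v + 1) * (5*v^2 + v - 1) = -30*v^4 - v^3 + 12*v^2 - 1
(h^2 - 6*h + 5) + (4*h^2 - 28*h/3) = 5*h^2 - 46*h/3 + 5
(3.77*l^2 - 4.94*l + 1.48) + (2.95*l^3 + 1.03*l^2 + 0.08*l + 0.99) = 2.95*l^3 + 4.8*l^2 - 4.86*l + 2.47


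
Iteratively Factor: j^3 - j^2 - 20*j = (j)*(j^2 - j - 20) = j*(j + 4)*(j - 5)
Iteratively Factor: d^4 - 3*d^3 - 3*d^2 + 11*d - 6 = (d - 1)*(d^3 - 2*d^2 - 5*d + 6) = (d - 1)*(d + 2)*(d^2 - 4*d + 3) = (d - 1)^2*(d + 2)*(d - 3)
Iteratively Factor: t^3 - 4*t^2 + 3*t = (t - 3)*(t^2 - t) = (t - 3)*(t - 1)*(t)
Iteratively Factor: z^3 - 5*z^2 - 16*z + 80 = (z + 4)*(z^2 - 9*z + 20) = (z - 4)*(z + 4)*(z - 5)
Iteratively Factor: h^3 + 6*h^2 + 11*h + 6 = (h + 1)*(h^2 + 5*h + 6) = (h + 1)*(h + 2)*(h + 3)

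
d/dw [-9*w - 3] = -9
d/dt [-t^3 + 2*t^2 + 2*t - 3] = -3*t^2 + 4*t + 2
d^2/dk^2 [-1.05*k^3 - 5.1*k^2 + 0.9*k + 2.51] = -6.3*k - 10.2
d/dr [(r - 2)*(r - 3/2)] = 2*r - 7/2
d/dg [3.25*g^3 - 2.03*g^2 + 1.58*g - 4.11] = 9.75*g^2 - 4.06*g + 1.58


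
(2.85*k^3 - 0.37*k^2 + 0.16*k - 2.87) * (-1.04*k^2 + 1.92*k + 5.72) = -2.964*k^5 + 5.8568*k^4 + 15.4252*k^3 + 1.1756*k^2 - 4.5952*k - 16.4164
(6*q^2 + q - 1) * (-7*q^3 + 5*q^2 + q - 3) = -42*q^5 + 23*q^4 + 18*q^3 - 22*q^2 - 4*q + 3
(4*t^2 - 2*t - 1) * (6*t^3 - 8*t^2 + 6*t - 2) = 24*t^5 - 44*t^4 + 34*t^3 - 12*t^2 - 2*t + 2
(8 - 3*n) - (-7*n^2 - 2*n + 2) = 7*n^2 - n + 6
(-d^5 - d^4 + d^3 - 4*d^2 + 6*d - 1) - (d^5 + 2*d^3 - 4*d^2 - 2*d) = -2*d^5 - d^4 - d^3 + 8*d - 1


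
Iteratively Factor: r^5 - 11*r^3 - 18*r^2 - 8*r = (r)*(r^4 - 11*r^2 - 18*r - 8) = r*(r - 4)*(r^3 + 4*r^2 + 5*r + 2) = r*(r - 4)*(r + 2)*(r^2 + 2*r + 1) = r*(r - 4)*(r + 1)*(r + 2)*(r + 1)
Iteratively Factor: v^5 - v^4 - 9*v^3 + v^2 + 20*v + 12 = (v + 1)*(v^4 - 2*v^3 - 7*v^2 + 8*v + 12) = (v - 2)*(v + 1)*(v^3 - 7*v - 6) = (v - 3)*(v - 2)*(v + 1)*(v^2 + 3*v + 2) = (v - 3)*(v - 2)*(v + 1)*(v + 2)*(v + 1)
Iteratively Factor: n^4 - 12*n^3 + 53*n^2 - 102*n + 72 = (n - 4)*(n^3 - 8*n^2 + 21*n - 18) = (n - 4)*(n - 2)*(n^2 - 6*n + 9) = (n - 4)*(n - 3)*(n - 2)*(n - 3)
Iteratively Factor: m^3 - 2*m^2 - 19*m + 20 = (m + 4)*(m^2 - 6*m + 5) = (m - 1)*(m + 4)*(m - 5)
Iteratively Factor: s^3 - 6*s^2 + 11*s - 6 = (s - 1)*(s^2 - 5*s + 6) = (s - 2)*(s - 1)*(s - 3)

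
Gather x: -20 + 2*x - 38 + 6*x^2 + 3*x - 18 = 6*x^2 + 5*x - 76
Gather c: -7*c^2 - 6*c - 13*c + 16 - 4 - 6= -7*c^2 - 19*c + 6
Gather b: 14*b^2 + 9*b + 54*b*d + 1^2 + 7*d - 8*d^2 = 14*b^2 + b*(54*d + 9) - 8*d^2 + 7*d + 1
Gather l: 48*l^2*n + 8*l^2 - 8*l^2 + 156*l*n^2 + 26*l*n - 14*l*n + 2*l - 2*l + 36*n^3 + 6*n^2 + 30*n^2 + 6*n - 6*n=48*l^2*n + l*(156*n^2 + 12*n) + 36*n^3 + 36*n^2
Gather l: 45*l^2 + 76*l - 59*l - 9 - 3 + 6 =45*l^2 + 17*l - 6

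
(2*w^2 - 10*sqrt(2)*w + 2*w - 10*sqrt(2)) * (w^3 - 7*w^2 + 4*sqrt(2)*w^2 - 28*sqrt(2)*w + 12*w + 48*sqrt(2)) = 2*w^5 - 12*w^4 - 2*sqrt(2)*w^4 - 70*w^3 + 12*sqrt(2)*w^3 - 10*sqrt(2)*w^2 + 504*w^2 - 400*w - 24*sqrt(2)*w - 960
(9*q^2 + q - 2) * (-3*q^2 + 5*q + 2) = -27*q^4 + 42*q^3 + 29*q^2 - 8*q - 4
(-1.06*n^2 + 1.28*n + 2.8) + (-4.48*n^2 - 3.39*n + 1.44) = -5.54*n^2 - 2.11*n + 4.24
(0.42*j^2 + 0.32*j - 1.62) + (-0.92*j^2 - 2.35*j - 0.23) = -0.5*j^2 - 2.03*j - 1.85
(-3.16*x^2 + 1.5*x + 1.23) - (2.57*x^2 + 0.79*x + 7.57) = -5.73*x^2 + 0.71*x - 6.34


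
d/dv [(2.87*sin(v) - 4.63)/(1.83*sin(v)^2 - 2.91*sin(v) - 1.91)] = (-5.2521*sin(v)^2 + 16.9458*sin(v) - 18.955)*cos(v)/(3.3489*sin(v)^4 - 10.6506*sin(v)^3 + 1.4775*sin(v)^2 + 11.1162*sin(v) + 3.6481)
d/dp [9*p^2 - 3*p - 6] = 18*p - 3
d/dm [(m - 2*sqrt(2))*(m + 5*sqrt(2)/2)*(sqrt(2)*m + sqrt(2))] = 3*sqrt(2)*m^2 + 2*m + 2*sqrt(2)*m - 10*sqrt(2) + 1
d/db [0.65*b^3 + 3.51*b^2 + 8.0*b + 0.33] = 1.95*b^2 + 7.02*b + 8.0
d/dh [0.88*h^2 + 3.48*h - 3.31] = 1.76*h + 3.48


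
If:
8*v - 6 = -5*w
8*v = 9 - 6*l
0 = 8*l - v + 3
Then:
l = -3/14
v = 9/7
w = -6/7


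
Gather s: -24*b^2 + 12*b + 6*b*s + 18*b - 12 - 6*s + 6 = -24*b^2 + 30*b + s*(6*b - 6) - 6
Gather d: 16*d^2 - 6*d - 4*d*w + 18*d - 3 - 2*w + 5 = 16*d^2 + d*(12 - 4*w) - 2*w + 2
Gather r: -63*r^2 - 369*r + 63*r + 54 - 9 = -63*r^2 - 306*r + 45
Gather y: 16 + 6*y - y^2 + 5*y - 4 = -y^2 + 11*y + 12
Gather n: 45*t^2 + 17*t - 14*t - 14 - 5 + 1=45*t^2 + 3*t - 18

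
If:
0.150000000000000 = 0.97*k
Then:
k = 0.15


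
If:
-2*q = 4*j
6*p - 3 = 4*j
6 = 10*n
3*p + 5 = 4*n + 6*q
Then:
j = -41/140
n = 3/5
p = 32/105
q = 41/70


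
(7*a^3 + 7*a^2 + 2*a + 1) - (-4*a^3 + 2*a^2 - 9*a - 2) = 11*a^3 + 5*a^2 + 11*a + 3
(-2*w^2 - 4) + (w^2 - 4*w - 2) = -w^2 - 4*w - 6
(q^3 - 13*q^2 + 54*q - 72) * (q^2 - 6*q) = q^5 - 19*q^4 + 132*q^3 - 396*q^2 + 432*q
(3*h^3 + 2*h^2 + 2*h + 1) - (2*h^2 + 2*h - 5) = 3*h^3 + 6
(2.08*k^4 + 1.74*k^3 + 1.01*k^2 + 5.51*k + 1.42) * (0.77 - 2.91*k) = -6.0528*k^5 - 3.4618*k^4 - 1.5993*k^3 - 15.2564*k^2 + 0.1105*k + 1.0934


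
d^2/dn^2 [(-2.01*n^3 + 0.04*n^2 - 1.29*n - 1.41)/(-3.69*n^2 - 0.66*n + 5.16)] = (113.61789*n^3 + 69.550974*n^2 + 489.080916*n + 61.57872)/(50.243409*n^6 + 26.959878*n^5 - 205.955136*n^4 - 75.112488*n^3 + 288.002304*n^2 + 52.718688*n - 137.388096)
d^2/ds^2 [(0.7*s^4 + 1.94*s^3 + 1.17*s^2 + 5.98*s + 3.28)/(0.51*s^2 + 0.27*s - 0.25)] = (0.364139999999999*s^6 + 0.578339999999997*s^5 - 0.22932*s^4 + 2.81013*s^3 + 5.753118*s^2 + 8.012136*s + 2.268174)/(0.132651*s^6 + 0.210681*s^5 - 0.083538*s^4 - 0.186867*s^3 + 0.04095*s^2 + 0.050625*s - 0.015625)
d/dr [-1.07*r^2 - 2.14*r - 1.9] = -2.14*r - 2.14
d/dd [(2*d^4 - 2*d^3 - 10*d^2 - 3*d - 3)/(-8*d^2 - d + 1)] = 2*(-16*d^5 + 5*d^4 + 6*d^3 - 10*d^2 - 34*d - 3)/(64*d^4 + 16*d^3 - 15*d^2 - 2*d + 1)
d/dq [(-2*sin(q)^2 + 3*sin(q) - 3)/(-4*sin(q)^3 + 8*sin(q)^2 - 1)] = (-8*sin(q)^4 + 24*sin(q)^3 - 60*sin(q)^2 + 52*sin(q) - 3)*cos(q)/(4*sin(q)^3 - 8*sin(q)^2 + 1)^2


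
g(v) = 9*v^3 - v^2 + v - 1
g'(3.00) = 238.00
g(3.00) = 236.00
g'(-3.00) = 250.00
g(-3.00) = -256.00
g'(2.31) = 140.45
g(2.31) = 106.91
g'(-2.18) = 133.67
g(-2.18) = -101.17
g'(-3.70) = 378.03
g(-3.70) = -474.27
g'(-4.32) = 513.52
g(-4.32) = -749.58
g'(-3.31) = 303.43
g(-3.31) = -341.65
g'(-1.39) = 55.95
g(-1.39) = -28.49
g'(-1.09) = 35.26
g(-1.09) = -14.93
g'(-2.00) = 113.00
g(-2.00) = -79.00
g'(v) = 27*v^2 - 2*v + 1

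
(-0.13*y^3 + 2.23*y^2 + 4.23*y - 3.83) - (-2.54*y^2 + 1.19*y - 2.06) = -0.13*y^3 + 4.77*y^2 + 3.04*y - 1.77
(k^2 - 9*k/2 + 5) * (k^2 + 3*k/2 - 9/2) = k^4 - 3*k^3 - 25*k^2/4 + 111*k/4 - 45/2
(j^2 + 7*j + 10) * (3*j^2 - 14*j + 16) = 3*j^4 + 7*j^3 - 52*j^2 - 28*j + 160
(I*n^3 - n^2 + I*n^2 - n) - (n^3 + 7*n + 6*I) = -n^3 + I*n^3 - n^2 + I*n^2 - 8*n - 6*I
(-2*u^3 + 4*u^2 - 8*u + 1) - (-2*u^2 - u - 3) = -2*u^3 + 6*u^2 - 7*u + 4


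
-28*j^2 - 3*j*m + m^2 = (-7*j + m)*(4*j + m)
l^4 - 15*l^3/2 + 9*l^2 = l^2*(l - 6)*(l - 3/2)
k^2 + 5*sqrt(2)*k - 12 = (k - sqrt(2))*(k + 6*sqrt(2))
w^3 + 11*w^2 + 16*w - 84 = (w - 2)*(w + 6)*(w + 7)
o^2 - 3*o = o*(o - 3)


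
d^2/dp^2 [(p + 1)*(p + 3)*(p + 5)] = 6*p + 18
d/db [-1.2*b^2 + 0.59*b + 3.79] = 0.59 - 2.4*b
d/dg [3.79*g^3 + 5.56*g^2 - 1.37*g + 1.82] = 11.37*g^2 + 11.12*g - 1.37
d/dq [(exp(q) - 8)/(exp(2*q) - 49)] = (-2*(exp(q) - 8)*exp(q) + exp(2*q) - 49)*exp(q)/(exp(2*q) - 49)^2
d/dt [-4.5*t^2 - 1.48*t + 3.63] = -9.0*t - 1.48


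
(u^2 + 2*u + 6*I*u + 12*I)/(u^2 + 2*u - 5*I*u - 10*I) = (u + 6*I)/(u - 5*I)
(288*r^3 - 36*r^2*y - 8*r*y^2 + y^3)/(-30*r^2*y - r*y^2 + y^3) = (-48*r^2 - 2*r*y + y^2)/(y*(5*r + y))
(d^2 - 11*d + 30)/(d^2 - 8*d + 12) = (d - 5)/(d - 2)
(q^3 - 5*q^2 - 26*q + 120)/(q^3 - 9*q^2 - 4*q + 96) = (q^2 - q - 30)/(q^2 - 5*q - 24)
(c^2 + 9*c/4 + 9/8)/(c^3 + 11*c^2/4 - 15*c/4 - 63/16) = 2*(2*c + 3)/(4*c^2 + 8*c - 21)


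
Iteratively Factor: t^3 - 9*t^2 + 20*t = (t - 4)*(t^2 - 5*t) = t*(t - 4)*(t - 5)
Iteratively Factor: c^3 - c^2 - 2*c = (c + 1)*(c^2 - 2*c) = (c - 2)*(c + 1)*(c)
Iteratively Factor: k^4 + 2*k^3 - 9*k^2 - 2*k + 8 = (k - 2)*(k^3 + 4*k^2 - k - 4) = (k - 2)*(k + 1)*(k^2 + 3*k - 4) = (k - 2)*(k - 1)*(k + 1)*(k + 4)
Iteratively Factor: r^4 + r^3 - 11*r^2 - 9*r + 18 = (r - 1)*(r^3 + 2*r^2 - 9*r - 18) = (r - 3)*(r - 1)*(r^2 + 5*r + 6) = (r - 3)*(r - 1)*(r + 3)*(r + 2)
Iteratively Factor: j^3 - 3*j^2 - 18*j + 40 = (j + 4)*(j^2 - 7*j + 10) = (j - 2)*(j + 4)*(j - 5)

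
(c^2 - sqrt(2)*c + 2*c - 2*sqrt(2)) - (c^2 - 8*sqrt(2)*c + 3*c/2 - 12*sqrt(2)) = c/2 + 7*sqrt(2)*c + 10*sqrt(2)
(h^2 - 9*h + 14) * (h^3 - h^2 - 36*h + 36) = h^5 - 10*h^4 - 13*h^3 + 346*h^2 - 828*h + 504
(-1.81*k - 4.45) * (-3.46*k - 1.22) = 6.2626*k^2 + 17.6052*k + 5.429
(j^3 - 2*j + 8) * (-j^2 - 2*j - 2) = -j^5 - 2*j^4 - 4*j^2 - 12*j - 16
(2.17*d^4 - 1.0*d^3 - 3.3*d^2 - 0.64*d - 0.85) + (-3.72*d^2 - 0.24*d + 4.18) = 2.17*d^4 - 1.0*d^3 - 7.02*d^2 - 0.88*d + 3.33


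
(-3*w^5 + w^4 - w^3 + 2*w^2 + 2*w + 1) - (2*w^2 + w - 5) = -3*w^5 + w^4 - w^3 + w + 6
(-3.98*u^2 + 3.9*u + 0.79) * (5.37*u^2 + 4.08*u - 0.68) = -21.3726*u^4 + 4.7046*u^3 + 22.8607*u^2 + 0.5712*u - 0.5372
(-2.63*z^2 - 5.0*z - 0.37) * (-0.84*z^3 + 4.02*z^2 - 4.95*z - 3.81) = 2.2092*z^5 - 6.3726*z^4 - 6.7707*z^3 + 33.2829*z^2 + 20.8815*z + 1.4097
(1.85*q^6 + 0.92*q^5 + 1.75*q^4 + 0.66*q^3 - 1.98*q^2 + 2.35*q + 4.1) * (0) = 0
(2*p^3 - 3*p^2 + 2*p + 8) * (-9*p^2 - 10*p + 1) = -18*p^5 + 7*p^4 + 14*p^3 - 95*p^2 - 78*p + 8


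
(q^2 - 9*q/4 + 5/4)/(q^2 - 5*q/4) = (q - 1)/q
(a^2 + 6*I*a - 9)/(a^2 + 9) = (a + 3*I)/(a - 3*I)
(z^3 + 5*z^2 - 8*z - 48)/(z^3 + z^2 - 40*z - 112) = (z - 3)/(z - 7)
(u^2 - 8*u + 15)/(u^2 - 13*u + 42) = (u^2 - 8*u + 15)/(u^2 - 13*u + 42)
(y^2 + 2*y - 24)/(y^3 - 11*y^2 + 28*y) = (y + 6)/(y*(y - 7))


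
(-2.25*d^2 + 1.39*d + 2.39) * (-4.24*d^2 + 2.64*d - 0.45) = 9.54*d^4 - 11.8336*d^3 - 5.4515*d^2 + 5.6841*d - 1.0755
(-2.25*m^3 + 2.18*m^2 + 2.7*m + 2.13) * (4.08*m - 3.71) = -9.18*m^4 + 17.2419*m^3 + 2.9282*m^2 - 1.3266*m - 7.9023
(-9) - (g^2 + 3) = -g^2 - 12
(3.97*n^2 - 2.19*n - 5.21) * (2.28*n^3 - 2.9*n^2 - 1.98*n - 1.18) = 9.0516*n^5 - 16.5062*n^4 - 13.3884*n^3 + 14.7606*n^2 + 12.9*n + 6.1478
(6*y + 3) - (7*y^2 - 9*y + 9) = -7*y^2 + 15*y - 6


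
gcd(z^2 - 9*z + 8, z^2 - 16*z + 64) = z - 8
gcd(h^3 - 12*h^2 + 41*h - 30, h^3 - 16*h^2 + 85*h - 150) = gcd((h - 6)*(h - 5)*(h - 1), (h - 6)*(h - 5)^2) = h^2 - 11*h + 30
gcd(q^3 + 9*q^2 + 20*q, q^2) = q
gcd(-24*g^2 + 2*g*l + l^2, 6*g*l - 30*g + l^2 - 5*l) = 6*g + l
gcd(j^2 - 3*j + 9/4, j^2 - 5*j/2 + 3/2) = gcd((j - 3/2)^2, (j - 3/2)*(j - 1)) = j - 3/2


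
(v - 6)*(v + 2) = v^2 - 4*v - 12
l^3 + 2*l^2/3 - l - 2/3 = (l - 1)*(l + 2/3)*(l + 1)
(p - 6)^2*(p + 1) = p^3 - 11*p^2 + 24*p + 36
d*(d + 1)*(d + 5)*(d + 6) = d^4 + 12*d^3 + 41*d^2 + 30*d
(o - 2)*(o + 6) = o^2 + 4*o - 12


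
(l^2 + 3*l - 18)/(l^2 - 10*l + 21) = (l + 6)/(l - 7)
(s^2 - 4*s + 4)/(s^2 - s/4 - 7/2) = 4*(s - 2)/(4*s + 7)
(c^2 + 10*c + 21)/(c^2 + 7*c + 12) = (c + 7)/(c + 4)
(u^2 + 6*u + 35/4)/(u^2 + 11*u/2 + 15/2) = (u + 7/2)/(u + 3)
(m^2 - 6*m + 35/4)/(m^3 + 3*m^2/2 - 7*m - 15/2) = (m - 7/2)/(m^2 + 4*m + 3)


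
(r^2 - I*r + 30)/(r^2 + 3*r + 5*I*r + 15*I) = (r - 6*I)/(r + 3)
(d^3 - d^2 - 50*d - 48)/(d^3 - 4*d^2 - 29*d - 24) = (d + 6)/(d + 3)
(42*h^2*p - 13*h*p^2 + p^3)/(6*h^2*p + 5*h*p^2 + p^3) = (42*h^2 - 13*h*p + p^2)/(6*h^2 + 5*h*p + p^2)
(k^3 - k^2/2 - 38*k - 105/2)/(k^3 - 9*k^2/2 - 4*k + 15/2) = (k^2 - 2*k - 35)/(k^2 - 6*k + 5)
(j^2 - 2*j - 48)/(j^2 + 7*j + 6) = (j - 8)/(j + 1)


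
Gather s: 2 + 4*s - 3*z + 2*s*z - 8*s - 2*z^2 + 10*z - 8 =s*(2*z - 4) - 2*z^2 + 7*z - 6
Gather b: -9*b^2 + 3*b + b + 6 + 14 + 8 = -9*b^2 + 4*b + 28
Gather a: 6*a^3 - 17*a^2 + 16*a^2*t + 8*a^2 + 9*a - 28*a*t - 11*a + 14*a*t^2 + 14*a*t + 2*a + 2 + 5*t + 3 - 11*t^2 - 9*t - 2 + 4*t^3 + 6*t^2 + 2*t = 6*a^3 + a^2*(16*t - 9) + a*(14*t^2 - 14*t) + 4*t^3 - 5*t^2 - 2*t + 3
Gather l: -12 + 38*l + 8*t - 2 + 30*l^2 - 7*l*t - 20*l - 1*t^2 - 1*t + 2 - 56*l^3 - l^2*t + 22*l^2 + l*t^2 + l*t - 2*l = -56*l^3 + l^2*(52 - t) + l*(t^2 - 6*t + 16) - t^2 + 7*t - 12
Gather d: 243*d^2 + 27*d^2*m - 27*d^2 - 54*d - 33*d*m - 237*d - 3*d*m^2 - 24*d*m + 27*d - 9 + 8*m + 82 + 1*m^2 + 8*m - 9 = d^2*(27*m + 216) + d*(-3*m^2 - 57*m - 264) + m^2 + 16*m + 64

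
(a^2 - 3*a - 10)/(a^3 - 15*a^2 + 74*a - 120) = (a + 2)/(a^2 - 10*a + 24)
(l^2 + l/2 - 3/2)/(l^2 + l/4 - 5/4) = 2*(2*l + 3)/(4*l + 5)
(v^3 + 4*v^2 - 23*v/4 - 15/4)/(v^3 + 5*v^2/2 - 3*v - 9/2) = (2*v^2 + 11*v + 5)/(2*(v^2 + 4*v + 3))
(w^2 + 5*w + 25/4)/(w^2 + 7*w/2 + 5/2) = (w + 5/2)/(w + 1)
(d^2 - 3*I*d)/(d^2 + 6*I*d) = (d - 3*I)/(d + 6*I)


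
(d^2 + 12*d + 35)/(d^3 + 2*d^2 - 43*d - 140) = (d + 7)/(d^2 - 3*d - 28)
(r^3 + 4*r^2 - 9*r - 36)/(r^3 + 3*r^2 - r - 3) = (r^2 + r - 12)/(r^2 - 1)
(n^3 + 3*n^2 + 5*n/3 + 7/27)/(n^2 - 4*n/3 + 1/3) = (27*n^3 + 81*n^2 + 45*n + 7)/(9*(3*n^2 - 4*n + 1))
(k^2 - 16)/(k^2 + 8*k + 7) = (k^2 - 16)/(k^2 + 8*k + 7)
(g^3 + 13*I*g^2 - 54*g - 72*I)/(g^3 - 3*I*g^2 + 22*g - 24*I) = (g^2 + 9*I*g - 18)/(g^2 - 7*I*g - 6)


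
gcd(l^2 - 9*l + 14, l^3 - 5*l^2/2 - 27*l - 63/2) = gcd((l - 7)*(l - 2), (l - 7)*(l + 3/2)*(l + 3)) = l - 7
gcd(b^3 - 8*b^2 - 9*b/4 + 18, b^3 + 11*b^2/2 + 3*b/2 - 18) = b - 3/2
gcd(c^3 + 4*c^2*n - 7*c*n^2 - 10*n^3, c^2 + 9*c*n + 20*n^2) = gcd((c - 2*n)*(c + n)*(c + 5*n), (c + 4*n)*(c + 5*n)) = c + 5*n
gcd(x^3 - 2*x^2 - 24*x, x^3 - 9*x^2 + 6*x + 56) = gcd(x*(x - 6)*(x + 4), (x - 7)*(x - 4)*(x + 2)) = 1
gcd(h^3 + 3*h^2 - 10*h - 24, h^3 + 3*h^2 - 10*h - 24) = h^3 + 3*h^2 - 10*h - 24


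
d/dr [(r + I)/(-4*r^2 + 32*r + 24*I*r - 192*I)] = (-r^2 + 8*r + 6*I*r - 2*(r + I)*(-r + 4 + 3*I) - 48*I)/(4*(r^2 - 8*r - 6*I*r + 48*I)^2)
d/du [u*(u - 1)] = 2*u - 1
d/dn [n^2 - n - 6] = 2*n - 1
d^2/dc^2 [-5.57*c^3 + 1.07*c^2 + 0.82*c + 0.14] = 2.14 - 33.42*c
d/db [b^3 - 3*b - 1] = 3*b^2 - 3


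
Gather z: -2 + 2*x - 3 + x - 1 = 3*x - 6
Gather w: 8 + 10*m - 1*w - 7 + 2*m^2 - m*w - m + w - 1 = 2*m^2 - m*w + 9*m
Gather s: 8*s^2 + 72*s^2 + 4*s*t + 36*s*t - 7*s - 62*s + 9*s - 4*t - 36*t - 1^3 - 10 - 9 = 80*s^2 + s*(40*t - 60) - 40*t - 20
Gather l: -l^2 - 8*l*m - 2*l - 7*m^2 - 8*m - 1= -l^2 + l*(-8*m - 2) - 7*m^2 - 8*m - 1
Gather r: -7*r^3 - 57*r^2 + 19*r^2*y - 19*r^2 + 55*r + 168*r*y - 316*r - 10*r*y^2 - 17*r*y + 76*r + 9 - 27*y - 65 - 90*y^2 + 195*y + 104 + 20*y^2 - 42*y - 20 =-7*r^3 + r^2*(19*y - 76) + r*(-10*y^2 + 151*y - 185) - 70*y^2 + 126*y + 28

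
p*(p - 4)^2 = p^3 - 8*p^2 + 16*p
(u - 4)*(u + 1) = u^2 - 3*u - 4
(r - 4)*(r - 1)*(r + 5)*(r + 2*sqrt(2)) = r^4 + 2*sqrt(2)*r^3 - 21*r^2 - 42*sqrt(2)*r + 20*r + 40*sqrt(2)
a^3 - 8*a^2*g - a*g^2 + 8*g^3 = (a - 8*g)*(a - g)*(a + g)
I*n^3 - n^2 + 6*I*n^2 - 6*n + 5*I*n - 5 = (n + 5)*(n + I)*(I*n + I)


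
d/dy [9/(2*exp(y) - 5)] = -18*exp(y)/(2*exp(y) - 5)^2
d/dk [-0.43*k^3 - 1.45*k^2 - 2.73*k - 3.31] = -1.29*k^2 - 2.9*k - 2.73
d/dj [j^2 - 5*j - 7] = 2*j - 5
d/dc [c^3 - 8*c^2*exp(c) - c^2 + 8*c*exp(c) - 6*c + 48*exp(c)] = -8*c^2*exp(c) + 3*c^2 - 8*c*exp(c) - 2*c + 56*exp(c) - 6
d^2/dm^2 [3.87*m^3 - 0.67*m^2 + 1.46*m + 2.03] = 23.22*m - 1.34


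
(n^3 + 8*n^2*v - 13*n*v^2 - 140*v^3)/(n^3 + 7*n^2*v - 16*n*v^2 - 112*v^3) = (n + 5*v)/(n + 4*v)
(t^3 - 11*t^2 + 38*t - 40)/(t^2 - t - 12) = (t^2 - 7*t + 10)/(t + 3)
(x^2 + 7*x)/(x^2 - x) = (x + 7)/(x - 1)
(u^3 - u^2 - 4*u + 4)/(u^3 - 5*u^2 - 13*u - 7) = (-u^3 + u^2 + 4*u - 4)/(-u^3 + 5*u^2 + 13*u + 7)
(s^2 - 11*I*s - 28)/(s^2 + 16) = (s - 7*I)/(s + 4*I)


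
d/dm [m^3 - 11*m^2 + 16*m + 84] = 3*m^2 - 22*m + 16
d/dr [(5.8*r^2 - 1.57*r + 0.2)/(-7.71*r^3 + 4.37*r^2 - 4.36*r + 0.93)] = (44.718*r^4 - 24.2094*r^3 - 13.8011*r^2 + 9.04*r - 0.5881)/(59.4441*r^6 - 67.3854*r^5 + 86.3281*r^4 - 52.447*r^3 + 27.1378*r^2 - 8.1096*r + 0.8649)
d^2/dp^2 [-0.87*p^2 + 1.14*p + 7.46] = -1.74000000000000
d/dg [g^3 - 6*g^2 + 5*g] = 3*g^2 - 12*g + 5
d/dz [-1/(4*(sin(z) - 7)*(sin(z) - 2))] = (2*sin(z) - 9)*cos(z)/(4*(sin(z) - 7)^2*(sin(z) - 2)^2)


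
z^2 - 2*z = z*(z - 2)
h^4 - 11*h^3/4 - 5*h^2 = h^2*(h - 4)*(h + 5/4)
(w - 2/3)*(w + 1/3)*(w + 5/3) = w^3 + 4*w^2/3 - 7*w/9 - 10/27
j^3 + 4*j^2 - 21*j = j*(j - 3)*(j + 7)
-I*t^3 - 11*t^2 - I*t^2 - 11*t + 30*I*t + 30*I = (t - 6*I)*(t - 5*I)*(-I*t - I)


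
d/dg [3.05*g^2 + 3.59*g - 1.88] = 6.1*g + 3.59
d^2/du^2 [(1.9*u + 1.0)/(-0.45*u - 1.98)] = 2.9808/(0.45*u + 1.98)^3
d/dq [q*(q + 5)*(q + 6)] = 3*q^2 + 22*q + 30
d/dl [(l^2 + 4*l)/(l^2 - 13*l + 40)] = (-17*l^2 + 80*l + 160)/(l^4 - 26*l^3 + 249*l^2 - 1040*l + 1600)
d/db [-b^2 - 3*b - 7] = -2*b - 3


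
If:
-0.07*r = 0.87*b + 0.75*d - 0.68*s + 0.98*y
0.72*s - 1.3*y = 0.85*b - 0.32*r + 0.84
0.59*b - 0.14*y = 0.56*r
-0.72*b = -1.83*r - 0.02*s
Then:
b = 0.342937843936172*y - 0.0190899793841209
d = 0.244390478818672*y + 1.06947064266351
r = 0.111309514147038*y - 0.0201126568511274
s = 2.16094183724819*y + 1.1530688440498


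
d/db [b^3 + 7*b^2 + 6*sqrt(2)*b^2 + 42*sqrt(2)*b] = 3*b^2 + 14*b + 12*sqrt(2)*b + 42*sqrt(2)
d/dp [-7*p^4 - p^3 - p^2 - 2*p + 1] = -28*p^3 - 3*p^2 - 2*p - 2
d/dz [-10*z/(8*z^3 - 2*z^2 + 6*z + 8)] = 5*(8*z^3 - z^2 - 4)/(16*z^6 - 8*z^5 + 25*z^4 + 26*z^3 + z^2 + 24*z + 16)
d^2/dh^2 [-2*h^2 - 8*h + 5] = -4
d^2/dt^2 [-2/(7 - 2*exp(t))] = (8*exp(t) + 28)*exp(t)/(2*exp(t) - 7)^3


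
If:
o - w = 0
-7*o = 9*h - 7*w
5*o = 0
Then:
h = 0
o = 0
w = 0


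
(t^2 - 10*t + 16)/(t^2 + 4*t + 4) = (t^2 - 10*t + 16)/(t^2 + 4*t + 4)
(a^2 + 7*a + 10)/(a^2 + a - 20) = (a + 2)/(a - 4)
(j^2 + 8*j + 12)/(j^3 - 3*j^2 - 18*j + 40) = (j^2 + 8*j + 12)/(j^3 - 3*j^2 - 18*j + 40)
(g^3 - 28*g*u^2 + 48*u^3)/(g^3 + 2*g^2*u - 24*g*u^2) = (g - 2*u)/g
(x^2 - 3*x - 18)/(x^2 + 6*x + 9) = (x - 6)/(x + 3)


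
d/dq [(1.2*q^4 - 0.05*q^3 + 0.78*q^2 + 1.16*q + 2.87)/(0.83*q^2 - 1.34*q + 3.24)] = (1.992*q^5 - 4.8655*q^4 + 15.686*q^3 - 2.494*q^2 + 0.2902*q + 7.6042)/(0.6889*q^4 - 2.2244*q^3 + 7.174*q^2 - 8.6832*q + 10.4976)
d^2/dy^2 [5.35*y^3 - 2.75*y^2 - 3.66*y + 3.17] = 32.1*y - 5.5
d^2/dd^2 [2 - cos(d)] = cos(d)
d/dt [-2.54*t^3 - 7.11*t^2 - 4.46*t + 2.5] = -7.62*t^2 - 14.22*t - 4.46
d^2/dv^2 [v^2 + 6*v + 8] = 2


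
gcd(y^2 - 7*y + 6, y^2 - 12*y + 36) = y - 6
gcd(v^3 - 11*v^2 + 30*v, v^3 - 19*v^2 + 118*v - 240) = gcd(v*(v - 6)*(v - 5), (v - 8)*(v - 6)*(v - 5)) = v^2 - 11*v + 30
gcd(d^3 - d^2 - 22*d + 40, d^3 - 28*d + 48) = d^2 - 6*d + 8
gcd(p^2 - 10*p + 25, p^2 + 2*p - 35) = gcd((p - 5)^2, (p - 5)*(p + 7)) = p - 5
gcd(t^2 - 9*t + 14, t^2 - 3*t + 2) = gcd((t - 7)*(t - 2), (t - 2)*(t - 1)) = t - 2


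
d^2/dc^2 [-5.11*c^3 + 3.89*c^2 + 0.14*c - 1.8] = 7.78 - 30.66*c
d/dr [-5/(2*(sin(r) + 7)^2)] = 5*cos(r)/(sin(r) + 7)^3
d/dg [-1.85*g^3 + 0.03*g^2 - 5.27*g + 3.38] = -5.55*g^2 + 0.06*g - 5.27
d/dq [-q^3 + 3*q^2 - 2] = 3*q*(2 - q)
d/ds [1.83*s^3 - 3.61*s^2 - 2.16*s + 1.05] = 5.49*s^2 - 7.22*s - 2.16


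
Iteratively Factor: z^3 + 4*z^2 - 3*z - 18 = (z + 3)*(z^2 + z - 6) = (z - 2)*(z + 3)*(z + 3)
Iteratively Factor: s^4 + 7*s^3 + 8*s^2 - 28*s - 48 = (s + 2)*(s^3 + 5*s^2 - 2*s - 24) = (s + 2)*(s + 3)*(s^2 + 2*s - 8) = (s + 2)*(s + 3)*(s + 4)*(s - 2)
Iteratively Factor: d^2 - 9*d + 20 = (d - 5)*(d - 4)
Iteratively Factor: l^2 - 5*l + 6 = (l - 3)*(l - 2)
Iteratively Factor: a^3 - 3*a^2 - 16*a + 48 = (a - 4)*(a^2 + a - 12) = (a - 4)*(a - 3)*(a + 4)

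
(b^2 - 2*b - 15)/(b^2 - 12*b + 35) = (b + 3)/(b - 7)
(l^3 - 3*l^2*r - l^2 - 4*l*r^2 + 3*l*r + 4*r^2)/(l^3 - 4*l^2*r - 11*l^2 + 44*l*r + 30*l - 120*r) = (l^2 + l*r - l - r)/(l^2 - 11*l + 30)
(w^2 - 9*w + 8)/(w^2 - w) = (w - 8)/w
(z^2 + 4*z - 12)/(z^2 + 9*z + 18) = (z - 2)/(z + 3)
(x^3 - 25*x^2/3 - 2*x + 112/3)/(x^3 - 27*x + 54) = (3*x^3 - 25*x^2 - 6*x + 112)/(3*(x^3 - 27*x + 54))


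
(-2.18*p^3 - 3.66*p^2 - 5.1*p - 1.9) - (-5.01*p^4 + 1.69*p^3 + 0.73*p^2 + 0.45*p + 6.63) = 5.01*p^4 - 3.87*p^3 - 4.39*p^2 - 5.55*p - 8.53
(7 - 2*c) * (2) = 14 - 4*c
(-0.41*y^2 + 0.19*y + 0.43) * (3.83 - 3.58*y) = 1.4678*y^3 - 2.2505*y^2 - 0.8117*y + 1.6469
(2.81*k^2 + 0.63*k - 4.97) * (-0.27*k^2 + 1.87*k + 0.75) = -0.7587*k^4 + 5.0846*k^3 + 4.6275*k^2 - 8.8214*k - 3.7275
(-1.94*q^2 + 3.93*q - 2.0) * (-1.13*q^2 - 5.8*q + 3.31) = 2.1922*q^4 + 6.8111*q^3 - 26.9554*q^2 + 24.6083*q - 6.62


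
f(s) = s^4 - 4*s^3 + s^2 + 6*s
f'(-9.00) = -3900.00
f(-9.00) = 9504.00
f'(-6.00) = -1302.00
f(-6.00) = 2160.00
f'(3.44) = 33.71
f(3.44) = 9.68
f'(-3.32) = -279.29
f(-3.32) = 258.97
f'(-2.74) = -171.85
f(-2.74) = 129.71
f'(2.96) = 10.52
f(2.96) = -0.45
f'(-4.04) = -461.70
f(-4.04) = 522.23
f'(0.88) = 1.19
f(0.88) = 3.93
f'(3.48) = 36.21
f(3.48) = 11.08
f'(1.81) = -5.97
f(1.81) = 1.15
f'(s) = 4*s^3 - 12*s^2 + 2*s + 6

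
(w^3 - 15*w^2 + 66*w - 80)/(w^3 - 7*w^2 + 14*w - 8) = (w^2 - 13*w + 40)/(w^2 - 5*w + 4)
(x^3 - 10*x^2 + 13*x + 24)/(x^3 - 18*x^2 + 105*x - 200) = (x^2 - 2*x - 3)/(x^2 - 10*x + 25)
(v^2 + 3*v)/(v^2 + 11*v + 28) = v*(v + 3)/(v^2 + 11*v + 28)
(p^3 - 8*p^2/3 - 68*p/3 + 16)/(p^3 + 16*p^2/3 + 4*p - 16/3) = (p - 6)/(p + 2)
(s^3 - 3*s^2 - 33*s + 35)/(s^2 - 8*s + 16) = (s^3 - 3*s^2 - 33*s + 35)/(s^2 - 8*s + 16)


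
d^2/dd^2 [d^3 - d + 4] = 6*d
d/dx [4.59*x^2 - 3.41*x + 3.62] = 9.18*x - 3.41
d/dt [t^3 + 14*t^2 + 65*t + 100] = 3*t^2 + 28*t + 65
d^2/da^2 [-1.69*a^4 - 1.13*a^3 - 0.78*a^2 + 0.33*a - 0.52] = -20.28*a^2 - 6.78*a - 1.56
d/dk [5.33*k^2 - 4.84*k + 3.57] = 10.66*k - 4.84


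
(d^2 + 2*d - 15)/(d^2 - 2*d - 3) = (d + 5)/(d + 1)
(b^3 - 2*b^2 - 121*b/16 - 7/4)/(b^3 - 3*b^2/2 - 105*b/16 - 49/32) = 2*(b - 4)/(2*b - 7)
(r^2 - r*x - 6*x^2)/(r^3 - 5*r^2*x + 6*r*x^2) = (-r - 2*x)/(r*(-r + 2*x))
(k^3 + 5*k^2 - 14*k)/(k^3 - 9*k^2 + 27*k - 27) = k*(k^2 + 5*k - 14)/(k^3 - 9*k^2 + 27*k - 27)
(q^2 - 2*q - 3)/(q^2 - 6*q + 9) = (q + 1)/(q - 3)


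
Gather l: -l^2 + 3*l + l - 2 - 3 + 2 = -l^2 + 4*l - 3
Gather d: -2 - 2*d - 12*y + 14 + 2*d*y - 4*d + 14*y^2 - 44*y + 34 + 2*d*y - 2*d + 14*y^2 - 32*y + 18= d*(4*y - 8) + 28*y^2 - 88*y + 64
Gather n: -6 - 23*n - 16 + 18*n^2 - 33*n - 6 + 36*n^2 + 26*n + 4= 54*n^2 - 30*n - 24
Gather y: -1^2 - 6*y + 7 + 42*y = 36*y + 6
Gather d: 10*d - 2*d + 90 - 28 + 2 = 8*d + 64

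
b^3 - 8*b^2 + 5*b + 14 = (b - 7)*(b - 2)*(b + 1)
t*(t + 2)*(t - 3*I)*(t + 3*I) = t^4 + 2*t^3 + 9*t^2 + 18*t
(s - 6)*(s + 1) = s^2 - 5*s - 6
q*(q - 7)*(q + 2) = q^3 - 5*q^2 - 14*q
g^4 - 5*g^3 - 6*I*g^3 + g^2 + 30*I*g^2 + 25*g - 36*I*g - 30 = (g - 3)*(g - 2)*(g - 5*I)*(g - I)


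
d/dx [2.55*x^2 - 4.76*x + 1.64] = 5.1*x - 4.76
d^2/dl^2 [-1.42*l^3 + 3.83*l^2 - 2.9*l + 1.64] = 7.66 - 8.52*l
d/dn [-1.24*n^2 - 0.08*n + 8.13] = -2.48*n - 0.08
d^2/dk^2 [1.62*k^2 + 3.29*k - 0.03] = 3.24000000000000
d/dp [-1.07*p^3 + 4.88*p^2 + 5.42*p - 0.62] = -3.21*p^2 + 9.76*p + 5.42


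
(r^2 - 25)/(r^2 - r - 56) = (25 - r^2)/(-r^2 + r + 56)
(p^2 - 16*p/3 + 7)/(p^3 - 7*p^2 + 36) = (p - 7/3)/(p^2 - 4*p - 12)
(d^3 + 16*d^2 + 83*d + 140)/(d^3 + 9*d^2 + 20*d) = (d + 7)/d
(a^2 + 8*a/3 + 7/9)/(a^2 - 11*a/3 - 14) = (a + 1/3)/(a - 6)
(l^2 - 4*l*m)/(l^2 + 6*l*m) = (l - 4*m)/(l + 6*m)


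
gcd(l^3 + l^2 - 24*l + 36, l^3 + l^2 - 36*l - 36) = l + 6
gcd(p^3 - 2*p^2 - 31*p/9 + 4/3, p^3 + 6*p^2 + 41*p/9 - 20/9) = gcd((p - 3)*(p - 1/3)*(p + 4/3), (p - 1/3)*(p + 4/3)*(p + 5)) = p^2 + p - 4/9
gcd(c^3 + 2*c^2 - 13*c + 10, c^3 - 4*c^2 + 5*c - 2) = c^2 - 3*c + 2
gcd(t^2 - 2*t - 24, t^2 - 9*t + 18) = t - 6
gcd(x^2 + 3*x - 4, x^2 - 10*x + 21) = 1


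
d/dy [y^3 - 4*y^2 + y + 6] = 3*y^2 - 8*y + 1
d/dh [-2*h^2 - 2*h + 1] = -4*h - 2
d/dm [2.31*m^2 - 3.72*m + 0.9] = 4.62*m - 3.72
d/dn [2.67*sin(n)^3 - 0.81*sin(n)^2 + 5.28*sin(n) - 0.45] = (8.01*sin(n)^2 - 1.62*sin(n) + 5.28)*cos(n)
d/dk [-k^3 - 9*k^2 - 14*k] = -3*k^2 - 18*k - 14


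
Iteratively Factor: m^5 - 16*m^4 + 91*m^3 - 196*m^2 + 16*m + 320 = (m - 4)*(m^4 - 12*m^3 + 43*m^2 - 24*m - 80) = (m - 5)*(m - 4)*(m^3 - 7*m^2 + 8*m + 16) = (m - 5)*(m - 4)^2*(m^2 - 3*m - 4) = (m - 5)*(m - 4)^3*(m + 1)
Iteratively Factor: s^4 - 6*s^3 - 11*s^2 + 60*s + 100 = (s - 5)*(s^3 - s^2 - 16*s - 20) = (s - 5)*(s + 2)*(s^2 - 3*s - 10) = (s - 5)*(s + 2)^2*(s - 5)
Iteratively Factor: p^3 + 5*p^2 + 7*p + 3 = (p + 1)*(p^2 + 4*p + 3) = (p + 1)*(p + 3)*(p + 1)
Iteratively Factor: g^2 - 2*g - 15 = (g + 3)*(g - 5)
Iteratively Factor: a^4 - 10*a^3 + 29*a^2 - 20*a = (a - 5)*(a^3 - 5*a^2 + 4*a) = (a - 5)*(a - 4)*(a^2 - a) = (a - 5)*(a - 4)*(a - 1)*(a)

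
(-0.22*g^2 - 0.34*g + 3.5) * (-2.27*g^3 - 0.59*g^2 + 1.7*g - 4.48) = 0.4994*g^5 + 0.9016*g^4 - 8.1184*g^3 - 1.6574*g^2 + 7.4732*g - 15.68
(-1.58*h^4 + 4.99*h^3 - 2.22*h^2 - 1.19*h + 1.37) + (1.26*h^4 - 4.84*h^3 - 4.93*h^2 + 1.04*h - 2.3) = -0.32*h^4 + 0.15*h^3 - 7.15*h^2 - 0.15*h - 0.93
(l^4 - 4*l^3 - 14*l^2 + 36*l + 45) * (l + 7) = l^5 + 3*l^4 - 42*l^3 - 62*l^2 + 297*l + 315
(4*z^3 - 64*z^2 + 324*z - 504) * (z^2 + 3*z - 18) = 4*z^5 - 52*z^4 + 60*z^3 + 1620*z^2 - 7344*z + 9072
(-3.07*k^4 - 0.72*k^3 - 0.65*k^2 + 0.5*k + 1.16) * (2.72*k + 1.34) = -8.3504*k^5 - 6.0722*k^4 - 2.7328*k^3 + 0.489*k^2 + 3.8252*k + 1.5544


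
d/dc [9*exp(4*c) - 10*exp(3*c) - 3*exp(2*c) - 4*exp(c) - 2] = (36*exp(3*c) - 30*exp(2*c) - 6*exp(c) - 4)*exp(c)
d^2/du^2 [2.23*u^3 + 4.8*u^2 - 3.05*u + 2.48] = 13.38*u + 9.6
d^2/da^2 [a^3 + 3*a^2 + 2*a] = 6*a + 6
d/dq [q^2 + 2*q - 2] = 2*q + 2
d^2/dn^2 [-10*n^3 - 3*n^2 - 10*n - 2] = -60*n - 6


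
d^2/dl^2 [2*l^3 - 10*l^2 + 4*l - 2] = 12*l - 20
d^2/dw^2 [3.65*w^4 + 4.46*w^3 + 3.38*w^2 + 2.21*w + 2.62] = 43.8*w^2 + 26.76*w + 6.76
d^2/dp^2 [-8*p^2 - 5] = -16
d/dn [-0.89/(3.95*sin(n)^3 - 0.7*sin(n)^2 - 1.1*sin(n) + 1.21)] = (10.5465*sin(n)^2 - 1.246*sin(n) - 0.979)*cos(n)/(3.95*sin(n)^3 - 0.7*sin(n)^2 - 1.1*sin(n) + 1.21)^2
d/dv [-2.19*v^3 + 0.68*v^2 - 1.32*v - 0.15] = -6.57*v^2 + 1.36*v - 1.32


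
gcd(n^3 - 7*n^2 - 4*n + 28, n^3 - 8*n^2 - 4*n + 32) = n^2 - 4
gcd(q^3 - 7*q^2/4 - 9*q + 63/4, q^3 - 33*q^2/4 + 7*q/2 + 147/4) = q - 3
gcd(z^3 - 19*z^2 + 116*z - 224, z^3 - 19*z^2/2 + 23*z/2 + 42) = z^2 - 11*z + 28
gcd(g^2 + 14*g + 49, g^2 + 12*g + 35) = g + 7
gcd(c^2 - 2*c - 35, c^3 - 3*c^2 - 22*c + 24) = 1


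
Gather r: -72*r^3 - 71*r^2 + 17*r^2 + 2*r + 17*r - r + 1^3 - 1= -72*r^3 - 54*r^2 + 18*r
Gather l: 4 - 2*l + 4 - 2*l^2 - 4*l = -2*l^2 - 6*l + 8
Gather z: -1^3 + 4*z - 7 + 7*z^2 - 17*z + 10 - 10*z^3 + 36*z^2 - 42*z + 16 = -10*z^3 + 43*z^2 - 55*z + 18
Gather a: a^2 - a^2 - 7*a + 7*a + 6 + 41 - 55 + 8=0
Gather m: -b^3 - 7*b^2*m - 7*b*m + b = -b^3 + b + m*(-7*b^2 - 7*b)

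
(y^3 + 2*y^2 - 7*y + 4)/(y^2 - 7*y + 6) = (y^2 + 3*y - 4)/(y - 6)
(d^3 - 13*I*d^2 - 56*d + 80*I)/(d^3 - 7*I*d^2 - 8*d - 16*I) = (d - 5*I)/(d + I)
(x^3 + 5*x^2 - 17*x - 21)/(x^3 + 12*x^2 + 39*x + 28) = (x - 3)/(x + 4)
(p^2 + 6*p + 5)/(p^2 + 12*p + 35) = (p + 1)/(p + 7)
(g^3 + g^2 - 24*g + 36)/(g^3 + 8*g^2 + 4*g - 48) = (g - 3)/(g + 4)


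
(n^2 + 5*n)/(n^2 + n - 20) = n/(n - 4)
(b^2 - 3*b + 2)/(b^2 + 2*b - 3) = (b - 2)/(b + 3)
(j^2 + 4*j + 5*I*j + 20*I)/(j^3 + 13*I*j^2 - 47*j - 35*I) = (j + 4)/(j^2 + 8*I*j - 7)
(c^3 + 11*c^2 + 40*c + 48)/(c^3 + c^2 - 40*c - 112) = (c + 3)/(c - 7)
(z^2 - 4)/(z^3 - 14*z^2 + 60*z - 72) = (z + 2)/(z^2 - 12*z + 36)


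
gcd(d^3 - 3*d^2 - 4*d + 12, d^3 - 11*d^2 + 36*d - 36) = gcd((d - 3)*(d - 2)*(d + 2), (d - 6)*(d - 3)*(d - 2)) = d^2 - 5*d + 6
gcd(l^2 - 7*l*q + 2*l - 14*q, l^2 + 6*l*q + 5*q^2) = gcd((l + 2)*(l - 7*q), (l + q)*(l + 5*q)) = 1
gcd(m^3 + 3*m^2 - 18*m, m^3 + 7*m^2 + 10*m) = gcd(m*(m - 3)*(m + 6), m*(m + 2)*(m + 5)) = m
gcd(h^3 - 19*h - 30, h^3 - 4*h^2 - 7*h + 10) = h^2 - 3*h - 10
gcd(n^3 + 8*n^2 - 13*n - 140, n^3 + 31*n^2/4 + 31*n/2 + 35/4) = n + 5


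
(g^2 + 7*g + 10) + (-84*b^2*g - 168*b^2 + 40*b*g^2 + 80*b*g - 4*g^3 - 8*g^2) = -84*b^2*g - 168*b^2 + 40*b*g^2 + 80*b*g - 4*g^3 - 7*g^2 + 7*g + 10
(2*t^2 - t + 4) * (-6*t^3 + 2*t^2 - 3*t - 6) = -12*t^5 + 10*t^4 - 32*t^3 - t^2 - 6*t - 24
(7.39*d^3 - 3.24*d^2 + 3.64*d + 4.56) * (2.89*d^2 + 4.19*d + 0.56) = 21.3571*d^5 + 21.6005*d^4 + 1.0824*d^3 + 26.6156*d^2 + 21.1448*d + 2.5536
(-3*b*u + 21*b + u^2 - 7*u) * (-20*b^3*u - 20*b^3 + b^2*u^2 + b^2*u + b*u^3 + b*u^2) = 60*b^4*u^2 - 360*b^4*u - 420*b^4 - 23*b^3*u^3 + 138*b^3*u^2 + 161*b^3*u - 2*b^2*u^4 + 12*b^2*u^3 + 14*b^2*u^2 + b*u^5 - 6*b*u^4 - 7*b*u^3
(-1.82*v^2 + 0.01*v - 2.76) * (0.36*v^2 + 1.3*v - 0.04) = -0.6552*v^4 - 2.3624*v^3 - 0.9078*v^2 - 3.5884*v + 0.1104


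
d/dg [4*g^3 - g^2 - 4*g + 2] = 12*g^2 - 2*g - 4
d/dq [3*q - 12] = 3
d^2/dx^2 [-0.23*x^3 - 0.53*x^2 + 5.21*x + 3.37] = -1.38*x - 1.06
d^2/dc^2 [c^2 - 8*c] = 2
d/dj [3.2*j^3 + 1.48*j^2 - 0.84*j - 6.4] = 9.6*j^2 + 2.96*j - 0.84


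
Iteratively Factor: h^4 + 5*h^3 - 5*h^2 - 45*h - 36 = (h + 1)*(h^3 + 4*h^2 - 9*h - 36) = (h - 3)*(h + 1)*(h^2 + 7*h + 12) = (h - 3)*(h + 1)*(h + 3)*(h + 4)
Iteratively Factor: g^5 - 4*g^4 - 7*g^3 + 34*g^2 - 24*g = (g - 4)*(g^4 - 7*g^2 + 6*g) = (g - 4)*(g - 2)*(g^3 + 2*g^2 - 3*g) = g*(g - 4)*(g - 2)*(g^2 + 2*g - 3) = g*(g - 4)*(g - 2)*(g + 3)*(g - 1)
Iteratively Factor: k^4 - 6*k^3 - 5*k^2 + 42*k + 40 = (k + 1)*(k^3 - 7*k^2 + 2*k + 40) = (k + 1)*(k + 2)*(k^2 - 9*k + 20) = (k - 4)*(k + 1)*(k + 2)*(k - 5)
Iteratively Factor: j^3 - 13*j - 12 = (j + 1)*(j^2 - j - 12) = (j - 4)*(j + 1)*(j + 3)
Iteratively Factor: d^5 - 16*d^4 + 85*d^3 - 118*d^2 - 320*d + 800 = (d - 5)*(d^4 - 11*d^3 + 30*d^2 + 32*d - 160) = (d - 5)*(d - 4)*(d^3 - 7*d^2 + 2*d + 40) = (d - 5)*(d - 4)*(d + 2)*(d^2 - 9*d + 20) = (d - 5)^2*(d - 4)*(d + 2)*(d - 4)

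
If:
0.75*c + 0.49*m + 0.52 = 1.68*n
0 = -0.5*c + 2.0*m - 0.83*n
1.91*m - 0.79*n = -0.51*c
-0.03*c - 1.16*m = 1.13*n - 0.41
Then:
No Solution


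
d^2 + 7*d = d*(d + 7)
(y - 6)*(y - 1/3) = y^2 - 19*y/3 + 2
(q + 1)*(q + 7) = q^2 + 8*q + 7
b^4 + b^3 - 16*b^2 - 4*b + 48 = (b - 3)*(b - 2)*(b + 2)*(b + 4)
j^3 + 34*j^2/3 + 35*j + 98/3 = (j + 2)*(j + 7/3)*(j + 7)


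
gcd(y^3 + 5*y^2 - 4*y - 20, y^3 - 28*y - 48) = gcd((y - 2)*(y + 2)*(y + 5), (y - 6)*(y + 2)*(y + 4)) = y + 2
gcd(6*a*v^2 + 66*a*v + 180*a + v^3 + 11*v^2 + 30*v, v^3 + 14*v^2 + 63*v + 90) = v^2 + 11*v + 30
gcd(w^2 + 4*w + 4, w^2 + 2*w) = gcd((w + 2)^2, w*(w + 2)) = w + 2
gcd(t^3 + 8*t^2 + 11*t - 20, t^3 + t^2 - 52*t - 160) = t^2 + 9*t + 20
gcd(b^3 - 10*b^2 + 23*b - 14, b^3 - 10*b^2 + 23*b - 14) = b^3 - 10*b^2 + 23*b - 14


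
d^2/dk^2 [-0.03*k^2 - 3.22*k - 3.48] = -0.0600000000000000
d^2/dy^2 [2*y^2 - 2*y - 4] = 4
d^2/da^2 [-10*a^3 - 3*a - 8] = -60*a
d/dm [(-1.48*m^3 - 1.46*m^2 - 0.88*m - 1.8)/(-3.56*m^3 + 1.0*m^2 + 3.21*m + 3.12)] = (-1.77635683940025e-15*m^5 - 6.6776*m^4 - 15.7672*m^3 - 36.8834*m^2 - 5.5104*m + 3.0324)/(12.6736*m^6 - 7.12*m^5 - 21.8552*m^4 - 15.7944*m^3 + 16.5441*m^2 + 20.0304*m + 9.7344)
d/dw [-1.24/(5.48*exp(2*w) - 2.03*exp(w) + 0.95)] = (13.5904*exp(w) - 2.5172)*exp(w)/(5.48*exp(2*w) - 2.03*exp(w) + 0.95)^2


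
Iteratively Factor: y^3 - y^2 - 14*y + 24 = (y - 3)*(y^2 + 2*y - 8) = (y - 3)*(y + 4)*(y - 2)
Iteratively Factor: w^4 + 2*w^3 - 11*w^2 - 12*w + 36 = (w + 3)*(w^3 - w^2 - 8*w + 12) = (w - 2)*(w + 3)*(w^2 + w - 6) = (w - 2)*(w + 3)^2*(w - 2)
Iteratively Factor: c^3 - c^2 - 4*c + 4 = (c + 2)*(c^2 - 3*c + 2) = (c - 2)*(c + 2)*(c - 1)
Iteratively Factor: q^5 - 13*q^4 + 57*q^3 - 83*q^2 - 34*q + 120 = (q - 2)*(q^4 - 11*q^3 + 35*q^2 - 13*q - 60) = (q - 3)*(q - 2)*(q^3 - 8*q^2 + 11*q + 20) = (q - 3)*(q - 2)*(q + 1)*(q^2 - 9*q + 20) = (q - 4)*(q - 3)*(q - 2)*(q + 1)*(q - 5)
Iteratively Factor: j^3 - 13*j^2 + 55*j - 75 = (j - 5)*(j^2 - 8*j + 15) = (j - 5)^2*(j - 3)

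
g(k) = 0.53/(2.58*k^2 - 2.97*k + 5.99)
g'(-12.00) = 0.00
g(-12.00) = 0.00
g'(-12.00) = 0.00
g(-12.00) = 0.00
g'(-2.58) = 0.01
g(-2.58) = 0.02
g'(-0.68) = 0.04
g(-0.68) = 0.06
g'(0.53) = 0.00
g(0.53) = 0.10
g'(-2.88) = 0.01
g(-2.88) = 0.01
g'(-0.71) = 0.04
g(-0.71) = 0.06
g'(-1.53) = 0.02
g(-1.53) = 0.03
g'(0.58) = -0.00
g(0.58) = 0.10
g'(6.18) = -0.00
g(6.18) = 0.01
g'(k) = 0.53*(2.97 - 5.16*k)/(2.58*k^2 - 2.97*k + 5.99)^2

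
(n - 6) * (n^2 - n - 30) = n^3 - 7*n^2 - 24*n + 180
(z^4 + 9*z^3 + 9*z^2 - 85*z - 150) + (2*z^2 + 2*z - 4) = z^4 + 9*z^3 + 11*z^2 - 83*z - 154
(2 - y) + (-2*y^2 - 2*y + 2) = -2*y^2 - 3*y + 4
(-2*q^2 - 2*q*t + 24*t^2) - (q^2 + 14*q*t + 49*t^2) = -3*q^2 - 16*q*t - 25*t^2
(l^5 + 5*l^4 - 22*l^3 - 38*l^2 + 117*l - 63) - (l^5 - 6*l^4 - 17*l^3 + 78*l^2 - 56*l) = 11*l^4 - 5*l^3 - 116*l^2 + 173*l - 63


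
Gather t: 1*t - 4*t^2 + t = -4*t^2 + 2*t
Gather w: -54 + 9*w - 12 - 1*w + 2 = 8*w - 64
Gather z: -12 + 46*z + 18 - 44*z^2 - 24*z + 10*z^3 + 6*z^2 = 10*z^3 - 38*z^2 + 22*z + 6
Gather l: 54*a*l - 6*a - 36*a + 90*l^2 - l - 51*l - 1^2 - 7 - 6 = -42*a + 90*l^2 + l*(54*a - 52) - 14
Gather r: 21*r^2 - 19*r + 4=21*r^2 - 19*r + 4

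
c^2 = c^2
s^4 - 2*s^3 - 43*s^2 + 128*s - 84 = (s - 6)*(s - 2)*(s - 1)*(s + 7)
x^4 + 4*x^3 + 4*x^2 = x^2*(x + 2)^2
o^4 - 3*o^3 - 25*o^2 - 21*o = o*(o - 7)*(o + 1)*(o + 3)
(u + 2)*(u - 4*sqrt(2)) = u^2 - 4*sqrt(2)*u + 2*u - 8*sqrt(2)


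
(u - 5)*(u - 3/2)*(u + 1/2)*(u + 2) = u^4 - 4*u^3 - 31*u^2/4 + 49*u/4 + 15/2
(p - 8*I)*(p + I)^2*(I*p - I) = I*p^4 + 6*p^3 - I*p^3 - 6*p^2 + 15*I*p^2 - 8*p - 15*I*p + 8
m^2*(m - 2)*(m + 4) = m^4 + 2*m^3 - 8*m^2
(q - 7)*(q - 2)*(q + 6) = q^3 - 3*q^2 - 40*q + 84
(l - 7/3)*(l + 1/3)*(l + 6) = l^3 + 4*l^2 - 115*l/9 - 14/3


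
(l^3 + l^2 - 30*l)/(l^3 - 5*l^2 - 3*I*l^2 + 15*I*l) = (l + 6)/(l - 3*I)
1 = 1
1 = 1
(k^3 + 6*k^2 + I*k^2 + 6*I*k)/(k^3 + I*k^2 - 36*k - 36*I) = k/(k - 6)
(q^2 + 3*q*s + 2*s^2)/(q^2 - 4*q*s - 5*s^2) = (q + 2*s)/(q - 5*s)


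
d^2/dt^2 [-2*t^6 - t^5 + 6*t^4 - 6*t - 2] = t^2*(-60*t^2 - 20*t + 72)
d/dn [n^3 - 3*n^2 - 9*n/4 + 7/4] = 3*n^2 - 6*n - 9/4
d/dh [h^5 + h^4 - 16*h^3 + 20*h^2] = h*(5*h^3 + 4*h^2 - 48*h + 40)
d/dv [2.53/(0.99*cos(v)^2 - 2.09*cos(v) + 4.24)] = (5.0094*cos(v) - 5.2877)*sin(v)/(0.99*cos(v)^2 - 2.09*cos(v) + 4.24)^2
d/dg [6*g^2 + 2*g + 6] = 12*g + 2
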